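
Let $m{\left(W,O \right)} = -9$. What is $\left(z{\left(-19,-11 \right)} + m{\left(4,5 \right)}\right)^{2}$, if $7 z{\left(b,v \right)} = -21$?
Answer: $144$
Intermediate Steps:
$z{\left(b,v \right)} = -3$ ($z{\left(b,v \right)} = \frac{1}{7} \left(-21\right) = -3$)
$\left(z{\left(-19,-11 \right)} + m{\left(4,5 \right)}\right)^{2} = \left(-3 - 9\right)^{2} = \left(-12\right)^{2} = 144$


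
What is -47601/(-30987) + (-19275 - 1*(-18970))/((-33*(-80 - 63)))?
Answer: 2173516/1477047 ≈ 1.4715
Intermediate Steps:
-47601/(-30987) + (-19275 - 1*(-18970))/((-33*(-80 - 63))) = -47601*(-1/30987) + (-19275 + 18970)/((-33*(-143))) = 5289/3443 - 305/4719 = 2173516/1477047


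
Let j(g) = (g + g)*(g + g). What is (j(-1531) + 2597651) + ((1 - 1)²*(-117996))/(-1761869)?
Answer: 11973495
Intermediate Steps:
j(g) = 4*g² (j(g) = (2*g)*(2*g) = 4*g²)
(j(-1531) + 2597651) + ((1 - 1)²*(-117996))/(-1761869) = (4*(-1531)² + 2597651) + ((1 - 1)²*(-117996))/(-1761869) = (4*2343961 + 2597651) + (0²*(-117996))*(-1/1761869) = (9375844 + 2597651) + (0*(-117996))*(-1/1761869) = 11973495 + 0*(-1/1761869) = 11973495 + 0 = 11973495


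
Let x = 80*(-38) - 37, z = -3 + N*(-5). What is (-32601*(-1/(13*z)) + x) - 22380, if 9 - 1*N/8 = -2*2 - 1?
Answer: -186352384/7319 ≈ -25461.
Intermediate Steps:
N = 112 (N = 72 - 8*(-2*2 - 1) = 72 - 8*(-4 - 1) = 72 - 8*(-5) = 72 + 40 = 112)
z = -563 (z = -3 + 112*(-5) = -3 - 560 = -563)
x = -3077 (x = -3040 - 37 = -3077)
(-32601*(-1/(13*z)) + x) - 22380 = (-32601/((-563*(-13))) - 3077) - 22380 = (-32601/7319 - 3077) - 22380 = -22553164/7319 - 22380 = -186352384/7319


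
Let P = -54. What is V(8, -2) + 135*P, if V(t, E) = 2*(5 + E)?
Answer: -7284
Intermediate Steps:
V(t, E) = 10 + 2*E
V(8, -2) + 135*P = (10 + 2*(-2)) + 135*(-54) = (10 - 4) - 7290 = 6 - 7290 = -7284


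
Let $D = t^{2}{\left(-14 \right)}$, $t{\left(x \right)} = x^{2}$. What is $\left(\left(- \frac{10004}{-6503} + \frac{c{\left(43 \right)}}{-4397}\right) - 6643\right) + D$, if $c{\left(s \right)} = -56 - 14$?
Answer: $\frac{908551786941}{28593691} \approx 31775.0$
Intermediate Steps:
$c{\left(s \right)} = -70$ ($c{\left(s \right)} = -56 - 14 = -70$)
$D = 38416$ ($D = \left(\left(-14\right)^{2}\right)^{2} = 196^{2} = 38416$)
$\left(\left(- \frac{10004}{-6503} + \frac{c{\left(43 \right)}}{-4397}\right) - 6643\right) + D = \left(\left(- \frac{10004}{-6503} - \frac{70}{-4397}\right) - 6643\right) + 38416 = \left(\left(\left(-10004\right) \left(- \frac{1}{6503}\right) - - \frac{70}{4397}\right) - 6643\right) + 38416 = \left(\left(\frac{10004}{6503} + \frac{70}{4397}\right) - 6643\right) + 38416 = \left(\frac{44442798}{28593691} - 6643\right) + 38416 = - \frac{189903446515}{28593691} + 38416 = \frac{908551786941}{28593691}$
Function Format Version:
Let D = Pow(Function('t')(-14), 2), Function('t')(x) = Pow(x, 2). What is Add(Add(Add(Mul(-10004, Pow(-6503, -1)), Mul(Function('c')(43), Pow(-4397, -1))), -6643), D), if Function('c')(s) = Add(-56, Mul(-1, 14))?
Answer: Rational(908551786941, 28593691) ≈ 31775.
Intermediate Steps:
Function('c')(s) = -70 (Function('c')(s) = Add(-56, -14) = -70)
D = 38416 (D = Pow(Pow(-14, 2), 2) = Pow(196, 2) = 38416)
Add(Add(Add(Mul(-10004, Pow(-6503, -1)), Mul(Function('c')(43), Pow(-4397, -1))), -6643), D) = Add(Add(Add(Mul(-10004, Pow(-6503, -1)), Mul(-70, Pow(-4397, -1))), -6643), 38416) = Add(Add(Add(Mul(-10004, Rational(-1, 6503)), Mul(-70, Rational(-1, 4397))), -6643), 38416) = Add(Add(Add(Rational(10004, 6503), Rational(70, 4397)), -6643), 38416) = Add(Add(Rational(44442798, 28593691), -6643), 38416) = Add(Rational(-189903446515, 28593691), 38416) = Rational(908551786941, 28593691)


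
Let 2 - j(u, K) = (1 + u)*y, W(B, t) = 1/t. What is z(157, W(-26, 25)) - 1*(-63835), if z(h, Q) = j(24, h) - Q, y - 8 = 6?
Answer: 1587174/25 ≈ 63487.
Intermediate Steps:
y = 14 (y = 8 + 6 = 14)
j(u, K) = -12 - 14*u (j(u, K) = 2 - (1 + u)*14 = 2 - (14 + 14*u) = 2 + (-14 - 14*u) = -12 - 14*u)
z(h, Q) = -348 - Q (z(h, Q) = (-12 - 14*24) - Q = (-12 - 336) - Q = -348 - Q)
z(157, W(-26, 25)) - 1*(-63835) = (-348 - 1/25) - 1*(-63835) = (-348 - 1*1/25) + 63835 = (-348 - 1/25) + 63835 = -8701/25 + 63835 = 1587174/25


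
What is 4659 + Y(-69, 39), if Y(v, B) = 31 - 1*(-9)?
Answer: 4699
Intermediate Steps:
Y(v, B) = 40 (Y(v, B) = 31 + 9 = 40)
4659 + Y(-69, 39) = 4659 + 40 = 4699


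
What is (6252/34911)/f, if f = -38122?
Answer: -1042/221812857 ≈ -4.6977e-6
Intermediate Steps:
(6252/34911)/f = (6252/34911)/(-38122) = (6252*(1/34911))*(-1/38122) = (2084/11637)*(-1/38122) = -1042/221812857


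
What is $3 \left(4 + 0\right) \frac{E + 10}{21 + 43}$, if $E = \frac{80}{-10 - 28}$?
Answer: $\frac{225}{152} \approx 1.4803$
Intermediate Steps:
$E = - \frac{40}{19}$ ($E = \frac{80}{-10 - 28} = \frac{80}{-38} = 80 \left(- \frac{1}{38}\right) = - \frac{40}{19} \approx -2.1053$)
$3 \left(4 + 0\right) \frac{E + 10}{21 + 43} = 3 \left(4 + 0\right) \frac{- \frac{40}{19} + 10}{21 + 43} = 3 \cdot 4 \frac{150}{19 \cdot 64} = 12 \cdot \frac{150}{19} \cdot \frac{1}{64} = 12 \cdot \frac{75}{608} = \frac{225}{152}$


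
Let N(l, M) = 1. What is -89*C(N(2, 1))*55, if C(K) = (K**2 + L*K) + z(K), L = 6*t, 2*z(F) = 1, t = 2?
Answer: -132165/2 ≈ -66083.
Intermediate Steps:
z(F) = 1/2 (z(F) = (1/2)*1 = 1/2)
L = 12 (L = 6*2 = 12)
C(K) = 1/2 + K**2 + 12*K (C(K) = (K**2 + 12*K) + 1/2 = 1/2 + K**2 + 12*K)
-89*C(N(2, 1))*55 = -89*(1/2 + 1**2 + 12*1)*55 = -89*(1/2 + 1 + 12)*55 = -89*27/2*55 = -2403/2*55 = -132165/2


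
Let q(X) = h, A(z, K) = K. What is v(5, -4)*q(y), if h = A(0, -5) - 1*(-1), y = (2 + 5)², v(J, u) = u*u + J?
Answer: -84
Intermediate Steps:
v(J, u) = J + u² (v(J, u) = u² + J = J + u²)
y = 49 (y = 7² = 49)
h = -4 (h = -5 - 1*(-1) = -5 + 1 = -4)
q(X) = -4
v(5, -4)*q(y) = (5 + (-4)²)*(-4) = (5 + 16)*(-4) = 21*(-4) = -84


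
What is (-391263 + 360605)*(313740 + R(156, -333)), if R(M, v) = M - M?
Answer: -9618640920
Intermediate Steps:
R(M, v) = 0
(-391263 + 360605)*(313740 + R(156, -333)) = (-391263 + 360605)*(313740 + 0) = -30658*313740 = -9618640920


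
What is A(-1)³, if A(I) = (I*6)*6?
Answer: -46656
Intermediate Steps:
A(I) = 36*I (A(I) = (6*I)*6 = 36*I)
A(-1)³ = (36*(-1))³ = (-36)³ = -46656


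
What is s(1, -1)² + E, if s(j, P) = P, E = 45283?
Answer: 45284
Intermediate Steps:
s(1, -1)² + E = (-1)² + 45283 = 1 + 45283 = 45284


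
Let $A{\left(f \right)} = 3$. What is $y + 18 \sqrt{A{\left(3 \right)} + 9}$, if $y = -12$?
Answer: $-12 + 36 \sqrt{3} \approx 50.354$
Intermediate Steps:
$y + 18 \sqrt{A{\left(3 \right)} + 9} = -12 + 18 \sqrt{3 + 9} = -12 + 18 \sqrt{12} = -12 + 18 \cdot 2 \sqrt{3} = -12 + 36 \sqrt{3}$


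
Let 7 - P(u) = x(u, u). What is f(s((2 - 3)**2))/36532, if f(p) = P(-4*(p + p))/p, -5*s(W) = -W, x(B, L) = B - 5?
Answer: 17/9133 ≈ 0.0018614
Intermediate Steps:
x(B, L) = -5 + B
P(u) = 12 - u (P(u) = 7 - (-5 + u) = 7 + (5 - u) = 12 - u)
s(W) = W/5 (s(W) = -(-1)*W/5 = W/5)
f(p) = (12 + 8*p)/p (f(p) = (12 - (-4)*(p + p))/p = (12 - (-4)*2*p)/p = (12 - (-8)*p)/p = (12 + 8*p)/p)
f(s((2 - 3)**2))/36532 = (8 + 12/(((2 - 3)**2/5)))/36532 = (8 + 12/(((1/5)*(-1)**2)))*(1/36532) = (8 + 12/(((1/5)*1)))*(1/36532) = (8 + 12/(1/5))*(1/36532) = (8 + 12*5)*(1/36532) = (8 + 60)*(1/36532) = 68*(1/36532) = 17/9133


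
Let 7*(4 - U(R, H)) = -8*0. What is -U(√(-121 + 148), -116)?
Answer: -4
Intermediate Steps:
U(R, H) = 4 (U(R, H) = 4 - (-8)*0/7 = 4 - ⅐*0 = 4 + 0 = 4)
-U(√(-121 + 148), -116) = -1*4 = -4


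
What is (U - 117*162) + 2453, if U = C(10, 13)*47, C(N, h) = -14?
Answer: -17159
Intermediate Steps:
U = -658 (U = -14*47 = -658)
(U - 117*162) + 2453 = (-658 - 117*162) + 2453 = (-658 - 18954) + 2453 = -19612 + 2453 = -17159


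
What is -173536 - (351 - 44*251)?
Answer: -162843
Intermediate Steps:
-173536 - (351 - 44*251) = -173536 - (351 - 11044) = -173536 - 1*(-10693) = -173536 + 10693 = -162843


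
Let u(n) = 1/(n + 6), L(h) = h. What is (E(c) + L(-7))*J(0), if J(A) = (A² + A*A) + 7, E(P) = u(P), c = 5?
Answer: -532/11 ≈ -48.364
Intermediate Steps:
u(n) = 1/(6 + n)
E(P) = 1/(6 + P)
J(A) = 7 + 2*A² (J(A) = (A² + A²) + 7 = 2*A² + 7 = 7 + 2*A²)
(E(c) + L(-7))*J(0) = (1/(6 + 5) - 7)*(7 + 2*0²) = (1/11 - 7)*(7 + 2*0) = (1/11 - 7)*(7 + 0) = -76/11*7 = -532/11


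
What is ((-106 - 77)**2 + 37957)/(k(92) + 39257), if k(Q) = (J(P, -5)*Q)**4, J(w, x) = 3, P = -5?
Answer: 71446/5802822233 ≈ 1.2312e-5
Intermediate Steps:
k(Q) = 81*Q**4 (k(Q) = (3*Q)**4 = 81*Q**4)
((-106 - 77)**2 + 37957)/(k(92) + 39257) = ((-106 - 77)**2 + 37957)/(81*92**4 + 39257) = ((-183)**2 + 37957)/(81*71639296 + 39257) = (33489 + 37957)/(5802782976 + 39257) = 71446/5802822233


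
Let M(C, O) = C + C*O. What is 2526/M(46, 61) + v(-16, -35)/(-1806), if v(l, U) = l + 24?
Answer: 1134785/1287678 ≈ 0.88126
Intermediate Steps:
v(l, U) = 24 + l
2526/M(46, 61) + v(-16, -35)/(-1806) = 2526/((46*(1 + 61))) + (24 - 16)/(-1806) = 2526/((46*62)) + 8*(-1/1806) = 2526/2852 - 4/903 = 2526*(1/2852) - 4/903 = 1263/1426 - 4/903 = 1134785/1287678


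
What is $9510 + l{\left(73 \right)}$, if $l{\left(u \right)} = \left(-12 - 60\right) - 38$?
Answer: $9400$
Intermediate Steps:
$l{\left(u \right)} = -110$ ($l{\left(u \right)} = -72 - 38 = -110$)
$9510 + l{\left(73 \right)} = 9510 - 110 = 9400$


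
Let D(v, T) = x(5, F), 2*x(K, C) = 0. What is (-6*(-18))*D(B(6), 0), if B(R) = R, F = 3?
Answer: 0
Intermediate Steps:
x(K, C) = 0 (x(K, C) = (½)*0 = 0)
D(v, T) = 0
(-6*(-18))*D(B(6), 0) = -6*(-18)*0 = 108*0 = 0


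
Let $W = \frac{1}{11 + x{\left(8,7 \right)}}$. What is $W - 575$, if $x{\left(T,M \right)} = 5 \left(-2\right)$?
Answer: $-574$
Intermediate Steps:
$x{\left(T,M \right)} = -10$
$W = 1$ ($W = \frac{1}{11 - 10} = 1^{-1} = 1$)
$W - 575 = 1 - 575 = -574$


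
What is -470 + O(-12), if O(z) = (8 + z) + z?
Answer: -486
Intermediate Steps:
O(z) = 8 + 2*z
-470 + O(-12) = -470 + (8 + 2*(-12)) = -470 + (8 - 24) = -470 - 16 = -486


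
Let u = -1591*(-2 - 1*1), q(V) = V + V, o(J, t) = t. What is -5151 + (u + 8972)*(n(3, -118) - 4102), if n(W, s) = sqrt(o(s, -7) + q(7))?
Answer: -56387141 + 13745*sqrt(7) ≈ -5.6351e+7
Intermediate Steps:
q(V) = 2*V
u = 4773 (u = -1591*(-2 - 1) = -1591*(-3) = 4773)
n(W, s) = sqrt(7) (n(W, s) = sqrt(-7 + 2*7) = sqrt(-7 + 14) = sqrt(7))
-5151 + (u + 8972)*(n(3, -118) - 4102) = -5151 + (4773 + 8972)*(sqrt(7) - 4102) = -5151 + 13745*(-4102 + sqrt(7)) = -5151 + (-56381990 + 13745*sqrt(7)) = -56387141 + 13745*sqrt(7)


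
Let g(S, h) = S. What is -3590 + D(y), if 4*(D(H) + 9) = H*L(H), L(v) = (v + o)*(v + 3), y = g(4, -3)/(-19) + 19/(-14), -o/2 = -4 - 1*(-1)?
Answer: -271135813999/75284384 ≈ -3601.5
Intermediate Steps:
o = 6 (o = -2*(-4 - 1*(-1)) = -2*(-4 + 1) = -2*(-3) = 6)
y = -417/266 (y = 4/(-19) + 19/(-14) = 4*(-1/19) + 19*(-1/14) = -4/19 - 19/14 = -417/266 ≈ -1.5677)
L(v) = (3 + v)*(6 + v) (L(v) = (v + 6)*(v + 3) = (6 + v)*(3 + v) = (3 + v)*(6 + v))
D(H) = -9 + H*(18 + H² + 9*H)/4 (D(H) = -9 + (H*(18 + H² + 9*H))/4 = -9 + H*(18 + H² + 9*H)/4)
-3590 + D(y) = -3590 + (-9 + (¼)*(-417/266)*(18 + (-417/266)² + 9*(-417/266))) = -3590 + (-9 + (¼)*(-417/266)*(18 + 173889/70756 - 3753/266)) = -3590 + (-9 + (¼)*(-417/266)*(449199/70756)) = -3590 + (-9 - 187315983/75284384) = -3590 - 864875439/75284384 = -271135813999/75284384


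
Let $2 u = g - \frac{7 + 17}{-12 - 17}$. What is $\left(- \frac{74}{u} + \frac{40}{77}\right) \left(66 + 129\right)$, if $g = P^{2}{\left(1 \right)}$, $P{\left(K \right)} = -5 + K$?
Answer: $- \frac{15159495}{9394} \approx -1613.7$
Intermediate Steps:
$g = 16$ ($g = \left(-5 + 1\right)^{2} = \left(-4\right)^{2} = 16$)
$u = \frac{244}{29}$ ($u = \frac{16 - \frac{7 + 17}{-12 - 17}}{2} = \frac{16 - \frac{24}{-29}}{2} = \frac{16 - 24 \left(- \frac{1}{29}\right)}{2} = \frac{16 - - \frac{24}{29}}{2} = \frac{16 + \frac{24}{29}}{2} = \frac{1}{2} \cdot \frac{488}{29} = \frac{244}{29} \approx 8.4138$)
$\left(- \frac{74}{u} + \frac{40}{77}\right) \left(66 + 129\right) = \left(- \frac{74}{\frac{244}{29}} + \frac{40}{77}\right) \left(66 + 129\right) = \left(\left(-74\right) \frac{29}{244} + 40 \cdot \frac{1}{77}\right) 195 = \left(- \frac{1073}{122} + \frac{40}{77}\right) 195 = \left(- \frac{77741}{9394}\right) 195 = - \frac{15159495}{9394}$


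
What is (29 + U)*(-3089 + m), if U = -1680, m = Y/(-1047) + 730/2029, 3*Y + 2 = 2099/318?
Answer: 10334553186369815/2026642302 ≈ 5.0993e+6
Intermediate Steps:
Y = 1463/954 (Y = -⅔ + (2099/318)/3 = -⅔ + (2099*(1/318))/3 = -⅔ + (⅓)*(2099/318) = -⅔ + 2099/954 = 1463/954 ≈ 1.5335)
m = 726183313/2026642302 (m = (1463/954)/(-1047) + 730/2029 = (1463/954)*(-1/1047) + 730*(1/2029) = -1463/998838 + 730/2029 = 726183313/2026642302 ≈ 0.35832)
(29 + U)*(-3089 + m) = (29 - 1680)*(-3089 + 726183313/2026642302) = -1651*(-6259571887565/2026642302) = 10334553186369815/2026642302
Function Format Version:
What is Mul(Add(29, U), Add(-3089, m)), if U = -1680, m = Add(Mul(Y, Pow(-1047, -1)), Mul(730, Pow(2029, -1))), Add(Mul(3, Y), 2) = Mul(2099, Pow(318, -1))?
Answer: Rational(10334553186369815, 2026642302) ≈ 5.0993e+6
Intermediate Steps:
Y = Rational(1463, 954) (Y = Add(Rational(-2, 3), Mul(Rational(1, 3), Mul(2099, Pow(318, -1)))) = Add(Rational(-2, 3), Mul(Rational(1, 3), Mul(2099, Rational(1, 318)))) = Add(Rational(-2, 3), Mul(Rational(1, 3), Rational(2099, 318))) = Add(Rational(-2, 3), Rational(2099, 954)) = Rational(1463, 954) ≈ 1.5335)
m = Rational(726183313, 2026642302) (m = Add(Mul(Rational(1463, 954), Pow(-1047, -1)), Mul(730, Pow(2029, -1))) = Add(Mul(Rational(1463, 954), Rational(-1, 1047)), Mul(730, Rational(1, 2029))) = Add(Rational(-1463, 998838), Rational(730, 2029)) = Rational(726183313, 2026642302) ≈ 0.35832)
Mul(Add(29, U), Add(-3089, m)) = Mul(Add(29, -1680), Add(-3089, Rational(726183313, 2026642302))) = Mul(-1651, Rational(-6259571887565, 2026642302)) = Rational(10334553186369815, 2026642302)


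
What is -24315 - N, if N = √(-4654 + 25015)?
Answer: -24315 - √20361 ≈ -24458.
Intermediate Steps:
N = √20361 ≈ 142.69
-24315 - N = -24315 - √20361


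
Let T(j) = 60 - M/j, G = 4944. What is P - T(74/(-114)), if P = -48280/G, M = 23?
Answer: -2405453/22866 ≈ -105.20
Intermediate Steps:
P = -6035/618 (P = -48280/4944 = -48280*1/4944 = -6035/618 ≈ -9.7654)
T(j) = 60 - 23/j
P - T(74/(-114)) = -6035/618 - (60 - 23/(74/(-114))) = -6035/618 - (60 - 23/(74*(-1/114))) = -6035/618 - (60 - 23/(-37/57)) = -6035/618 - (60 - 23*(-57/37)) = -6035/618 - (60 + 1311/37) = -6035/618 - 1*3531/37 = -6035/618 - 3531/37 = -2405453/22866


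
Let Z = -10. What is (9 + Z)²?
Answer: 1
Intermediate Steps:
(9 + Z)² = (9 - 10)² = (-1)² = 1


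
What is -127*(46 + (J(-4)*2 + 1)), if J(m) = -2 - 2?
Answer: -4953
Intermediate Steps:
J(m) = -4
-127*(46 + (J(-4)*2 + 1)) = -127*(46 + (-4*2 + 1)) = -127*(46 + (-8 + 1)) = -127*(46 - 7) = -127*39 = -4953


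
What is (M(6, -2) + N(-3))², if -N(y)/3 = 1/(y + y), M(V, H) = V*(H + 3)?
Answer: 169/4 ≈ 42.250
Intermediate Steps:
M(V, H) = V*(3 + H)
N(y) = -3/(2*y) (N(y) = -3/(y + y) = -3*1/(2*y) = -3/(2*y))
(M(6, -2) + N(-3))² = (6*(3 - 2) - 3/2/(-3))² = (6*1 - 3/2*(-⅓))² = (6 + ½)² = (13/2)² = 169/4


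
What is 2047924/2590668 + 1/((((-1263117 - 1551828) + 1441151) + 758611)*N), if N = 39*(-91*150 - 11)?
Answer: 6215005311360892/7862115674170797 ≈ 0.79050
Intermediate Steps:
N = -532779 (N = 39*(-13650 - 11) = 39*(-13661) = -532779)
2047924/2590668 + 1/((((-1263117 - 1551828) + 1441151) + 758611)*N) = 2047924/2590668 + 1/((((-1263117 - 1551828) + 1441151) + 758611)*(-532779)) = 2047924*(1/2590668) - 1/532779/((-2814945 + 1441151) + 758611) = 511981/647667 - 1/532779/(-1373794 + 758611) = 511981/647667 - 1/532779/(-615183) = 511981/647667 - 1/615183*(-1/532779) = 511981/647667 + 1/327756583557 = 6215005311360892/7862115674170797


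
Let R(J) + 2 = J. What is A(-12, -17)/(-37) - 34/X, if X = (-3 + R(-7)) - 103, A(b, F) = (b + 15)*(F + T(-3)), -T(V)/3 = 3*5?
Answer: 22648/4255 ≈ 5.3227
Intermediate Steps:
T(V) = -45 (T(V) = -9*5 = -3*15 = -45)
R(J) = -2 + J
A(b, F) = (-45 + F)*(15 + b) (A(b, F) = (b + 15)*(F - 45) = (15 + b)*(-45 + F) = (-45 + F)*(15 + b))
X = -115 (X = (-3 + (-2 - 7)) - 103 = (-3 - 9) - 103 = -12 - 103 = -115)
A(-12, -17)/(-37) - 34/X = (-675 - 45*(-12) + 15*(-17) - 17*(-12))/(-37) - 34/(-115) = (-675 + 540 - 255 + 204)*(-1/37) - 34*(-1/115) = -186*(-1/37) + 34/115 = 186/37 + 34/115 = 22648/4255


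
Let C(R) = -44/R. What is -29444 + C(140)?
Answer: -1030551/35 ≈ -29444.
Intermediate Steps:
-29444 + C(140) = -29444 - 44/140 = -29444 - 44*1/140 = -29444 - 11/35 = -1030551/35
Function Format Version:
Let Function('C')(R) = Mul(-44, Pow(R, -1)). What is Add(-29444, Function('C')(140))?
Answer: Rational(-1030551, 35) ≈ -29444.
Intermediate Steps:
Add(-29444, Function('C')(140)) = Add(-29444, Mul(-44, Pow(140, -1))) = Add(-29444, Mul(-44, Rational(1, 140))) = Add(-29444, Rational(-11, 35)) = Rational(-1030551, 35)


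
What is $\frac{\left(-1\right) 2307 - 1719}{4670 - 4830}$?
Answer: $\frac{2013}{80} \approx 25.163$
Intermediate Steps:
$\frac{\left(-1\right) 2307 - 1719}{4670 - 4830} = \frac{-2307 - 1719}{-160} = \left(-4026\right) \left(- \frac{1}{160}\right) = \frac{2013}{80}$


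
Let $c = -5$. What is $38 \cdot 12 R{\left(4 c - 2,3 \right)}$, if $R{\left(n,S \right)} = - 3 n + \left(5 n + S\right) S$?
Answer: $-116280$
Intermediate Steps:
$R{\left(n,S \right)} = - 3 n + S \left(S + 5 n\right)$ ($R{\left(n,S \right)} = - 3 n + \left(S + 5 n\right) S = - 3 n + S \left(S + 5 n\right)$)
$38 \cdot 12 R{\left(4 c - 2,3 \right)} = 38 \cdot 12 \left(3^{2} - 3 \left(4 \left(-5\right) - 2\right) + 5 \cdot 3 \left(4 \left(-5\right) - 2\right)\right) = 456 \left(9 - 3 \left(-20 - 2\right) + 5 \cdot 3 \left(-20 - 2\right)\right) = 456 \left(9 - -66 + 5 \cdot 3 \left(-22\right)\right) = 456 \left(9 + 66 - 330\right) = 456 \left(-255\right) = -116280$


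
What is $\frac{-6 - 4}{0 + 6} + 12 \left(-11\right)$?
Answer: $- \frac{401}{3} \approx -133.67$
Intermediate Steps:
$\frac{-6 - 4}{0 + 6} + 12 \left(-11\right) = - \frac{10}{6} - 132 = \left(-10\right) \frac{1}{6} - 132 = - \frac{5}{3} - 132 = - \frac{401}{3}$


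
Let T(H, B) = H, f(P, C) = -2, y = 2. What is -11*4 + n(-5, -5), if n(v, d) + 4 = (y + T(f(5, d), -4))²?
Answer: -48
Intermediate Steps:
n(v, d) = -4 (n(v, d) = -4 + (2 - 2)² = -4 + 0² = -4 + 0 = -4)
-11*4 + n(-5, -5) = -11*4 - 4 = -44 - 4 = -48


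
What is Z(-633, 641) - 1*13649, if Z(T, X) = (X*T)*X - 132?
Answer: -260101454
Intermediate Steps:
Z(T, X) = -132 + T*X**2 (Z(T, X) = (T*X)*X - 132 = T*X**2 - 132 = -132 + T*X**2)
Z(-633, 641) - 1*13649 = (-132 - 633*641**2) - 1*13649 = (-132 - 633*410881) - 13649 = (-132 - 260087673) - 13649 = -260087805 - 13649 = -260101454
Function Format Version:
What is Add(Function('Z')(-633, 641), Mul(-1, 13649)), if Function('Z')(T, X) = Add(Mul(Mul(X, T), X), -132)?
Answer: -260101454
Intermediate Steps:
Function('Z')(T, X) = Add(-132, Mul(T, Pow(X, 2))) (Function('Z')(T, X) = Add(Mul(Mul(T, X), X), -132) = Add(Mul(T, Pow(X, 2)), -132) = Add(-132, Mul(T, Pow(X, 2))))
Add(Function('Z')(-633, 641), Mul(-1, 13649)) = Add(Add(-132, Mul(-633, Pow(641, 2))), Mul(-1, 13649)) = Add(Add(-132, Mul(-633, 410881)), -13649) = Add(Add(-132, -260087673), -13649) = Add(-260087805, -13649) = -260101454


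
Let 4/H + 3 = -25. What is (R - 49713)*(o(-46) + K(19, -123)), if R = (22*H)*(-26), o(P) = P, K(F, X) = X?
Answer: 58713811/7 ≈ 8.3877e+6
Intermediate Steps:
H = -⅐ (H = 4/(-3 - 25) = 4/(-28) = 4*(-1/28) = -⅐ ≈ -0.14286)
R = 572/7 (R = (22*(-⅐))*(-26) = -22/7*(-26) = 572/7 ≈ 81.714)
(R - 49713)*(o(-46) + K(19, -123)) = (572/7 - 49713)*(-46 - 123) = -347419/7*(-169) = 58713811/7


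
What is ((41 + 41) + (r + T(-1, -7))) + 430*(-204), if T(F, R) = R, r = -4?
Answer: -87649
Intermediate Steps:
((41 + 41) + (r + T(-1, -7))) + 430*(-204) = ((41 + 41) + (-4 - 7)) + 430*(-204) = (82 - 11) - 87720 = 71 - 87720 = -87649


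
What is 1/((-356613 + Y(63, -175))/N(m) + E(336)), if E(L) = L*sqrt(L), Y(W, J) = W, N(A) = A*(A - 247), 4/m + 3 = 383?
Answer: 6291996252500/861146893079797827 - 61662641152*sqrt(21)/861146893079797827 ≈ 6.9784e-6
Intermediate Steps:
m = 1/95 (m = 4/(-3 + 383) = 4/380 = 4*(1/380) = 1/95 ≈ 0.010526)
N(A) = A*(-247 + A)
E(L) = L**(3/2)
1/((-356613 + Y(63, -175))/N(m) + E(336)) = 1/((-356613 + 63)/(((-247 + 1/95)/95)) + 336**(3/2)) = 1/(-356550/((1/95)*(-23464/95)) + 1344*sqrt(21)) = 1/(-356550/(-23464/9025) + 1344*sqrt(21)) = 1/(-356550*(-9025/23464) + 1344*sqrt(21)) = 1/(1608931875/11732 + 1344*sqrt(21))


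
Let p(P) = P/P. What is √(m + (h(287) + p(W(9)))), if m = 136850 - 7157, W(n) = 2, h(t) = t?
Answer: √129981 ≈ 360.53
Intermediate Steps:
m = 129693
p(P) = 1
√(m + (h(287) + p(W(9)))) = √(129693 + (287 + 1)) = √(129693 + 288) = √129981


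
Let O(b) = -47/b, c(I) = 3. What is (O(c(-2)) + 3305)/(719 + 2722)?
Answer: 9868/10323 ≈ 0.95592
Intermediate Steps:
(O(c(-2)) + 3305)/(719 + 2722) = (-47/3 + 3305)/(719 + 2722) = (-47*⅓ + 3305)/3441 = (-47/3 + 3305)*(1/3441) = (9868/3)*(1/3441) = 9868/10323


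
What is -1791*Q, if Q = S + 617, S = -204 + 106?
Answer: -929529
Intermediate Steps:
S = -98
Q = 519 (Q = -98 + 617 = 519)
-1791*Q = -1791*519 = -929529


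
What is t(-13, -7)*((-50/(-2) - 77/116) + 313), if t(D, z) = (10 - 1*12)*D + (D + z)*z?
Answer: 3247873/58 ≈ 55998.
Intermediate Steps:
t(D, z) = -2*D + z*(D + z) (t(D, z) = (10 - 12)*D + z*(D + z) = -2*D + z*(D + z))
t(-13, -7)*((-50/(-2) - 77/116) + 313) = ((-7)² - 2*(-13) - 13*(-7))*((-50/(-2) - 77/116) + 313) = (49 + 26 + 91)*((-50*(-½) - 77*1/116) + 313) = 166*((25 - 77/116) + 313) = 166*(2823/116 + 313) = 166*(39131/116) = 3247873/58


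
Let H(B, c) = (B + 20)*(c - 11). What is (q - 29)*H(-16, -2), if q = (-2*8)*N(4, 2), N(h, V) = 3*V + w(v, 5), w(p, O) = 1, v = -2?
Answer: 7332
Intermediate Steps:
N(h, V) = 1 + 3*V (N(h, V) = 3*V + 1 = 1 + 3*V)
q = -112 (q = (-2*8)*(1 + 3*2) = -16*(1 + 6) = -16*7 = -112)
H(B, c) = (-11 + c)*(20 + B) (H(B, c) = (20 + B)*(-11 + c) = (-11 + c)*(20 + B))
(q - 29)*H(-16, -2) = (-112 - 29)*(-220 - 11*(-16) + 20*(-2) - 16*(-2)) = -141*(-220 + 176 - 40 + 32) = -141*(-52) = 7332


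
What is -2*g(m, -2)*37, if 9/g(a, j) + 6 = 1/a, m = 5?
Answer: 3330/29 ≈ 114.83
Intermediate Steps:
g(a, j) = 9/(-6 + 1/a)
-2*g(m, -2)*37 = -(-18)*5/(-1 + 6*5)*37 = -(-18)*5/(-1 + 30)*37 = -(-18)*5/29*37 = -2*(-45/29)*37 = (90/29)*37 = 3330/29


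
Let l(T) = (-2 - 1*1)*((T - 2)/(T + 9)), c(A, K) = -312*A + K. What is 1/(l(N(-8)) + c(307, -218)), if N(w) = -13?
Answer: -4/384053 ≈ -1.0415e-5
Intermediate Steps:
c(A, K) = K - 312*A
l(T) = -3*(-2 + T)/(9 + T) (l(T) = (-2 - 1)*((-2 + T)/(9 + T)) = -3*(-2 + T)/(9 + T))
1/(l(N(-8)) + c(307, -218)) = 1/(3*(2 - 1*(-13))/(9 - 13) + (-218 - 312*307)) = 1/(3*(2 + 13)/(-4) + (-218 - 95784)) = 1/(3*(-¼)*15 - 96002) = 1/(-45/4 - 96002) = 1/(-384053/4) = -4/384053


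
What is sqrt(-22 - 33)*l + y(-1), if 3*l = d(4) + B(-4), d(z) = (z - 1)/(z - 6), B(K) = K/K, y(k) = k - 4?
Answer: -5 - I*sqrt(55)/6 ≈ -5.0 - 1.236*I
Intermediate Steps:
y(k) = -4 + k
B(K) = 1
d(z) = (-1 + z)/(-6 + z)
l = -1/6 (l = ((-1 + 4)/(-6 + 4) + 1)/3 = (3/(-2) + 1)/3 = (-1/2*3 + 1)/3 = (-3/2 + 1)/3 = (1/3)*(-1/2) = -1/6 ≈ -0.16667)
sqrt(-22 - 33)*l + y(-1) = sqrt(-22 - 33)*(-1/6) + (-4 - 1) = sqrt(-55)*(-1/6) - 5 = (I*sqrt(55))*(-1/6) - 5 = -I*sqrt(55)/6 - 5 = -5 - I*sqrt(55)/6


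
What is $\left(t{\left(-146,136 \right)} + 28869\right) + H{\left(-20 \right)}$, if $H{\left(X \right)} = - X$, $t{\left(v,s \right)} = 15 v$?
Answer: $26699$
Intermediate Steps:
$\left(t{\left(-146,136 \right)} + 28869\right) + H{\left(-20 \right)} = \left(15 \left(-146\right) + 28869\right) - -20 = \left(-2190 + 28869\right) + 20 = 26679 + 20 = 26699$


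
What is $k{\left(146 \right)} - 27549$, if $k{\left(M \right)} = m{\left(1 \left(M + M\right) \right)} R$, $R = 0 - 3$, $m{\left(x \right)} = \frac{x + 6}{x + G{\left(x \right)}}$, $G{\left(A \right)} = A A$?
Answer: $- \frac{1178491569}{42778} \approx -27549.0$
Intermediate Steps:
$G{\left(A \right)} = A^{2}$
$m{\left(x \right)} = \frac{6 + x}{x + x^{2}}$ ($m{\left(x \right)} = \frac{x + 6}{x + x^{2}} = \frac{6 + x}{x + x^{2}}$)
$R = -3$ ($R = 0 - 3 = -3$)
$k{\left(M \right)} = - \frac{3 \left(6 + 2 M\right)}{2 M \left(1 + 2 M\right)}$ ($k{\left(M \right)} = \frac{6 + 1 \left(M + M\right)}{1 \left(M + M\right) \left(1 + 1 \left(M + M\right)\right)} \left(-3\right) = \frac{6 + 1 \cdot 2 M}{1 \cdot 2 M \left(1 + 1 \cdot 2 M\right)} \left(-3\right) = \frac{6 + 2 M}{2 M \left(1 + 2 M\right)} \left(-3\right) = - \frac{3 \left(6 + 2 M\right)}{2 M \left(1 + 2 M\right)}$)
$k{\left(146 \right)} - 27549 = \frac{3 \left(-3 - 146\right)}{146 \left(1 + 2 \cdot 146\right)} - 27549 = 3 \cdot \frac{1}{146} \frac{1}{1 + 292} \left(-3 - 146\right) - 27549 = 3 \cdot \frac{1}{146} \cdot \frac{1}{293} \left(-149\right) - 27549 = - \frac{447}{42778} - 27549 = - \frac{1178491569}{42778}$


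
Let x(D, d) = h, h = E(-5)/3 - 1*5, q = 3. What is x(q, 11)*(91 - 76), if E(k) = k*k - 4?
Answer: 30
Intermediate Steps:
E(k) = -4 + k² (E(k) = k² - 4 = -4 + k²)
h = 2 (h = (-4 + (-5)²)/3 - 1*5 = (-4 + 25)*(⅓) - 5 = 21*(⅓) - 5 = 7 - 5 = 2)
x(D, d) = 2
x(q, 11)*(91 - 76) = 2*(91 - 76) = 2*15 = 30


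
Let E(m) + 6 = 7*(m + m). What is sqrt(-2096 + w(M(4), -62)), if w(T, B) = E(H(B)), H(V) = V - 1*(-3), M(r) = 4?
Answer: 4*I*sqrt(183) ≈ 54.111*I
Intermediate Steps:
H(V) = 3 + V (H(V) = V + 3 = 3 + V)
E(m) = -6 + 14*m (E(m) = -6 + 7*(m + m) = -6 + 7*(2*m) = -6 + 14*m)
w(T, B) = 36 + 14*B (w(T, B) = -6 + 14*(3 + B) = -6 + (42 + 14*B) = 36 + 14*B)
sqrt(-2096 + w(M(4), -62)) = sqrt(-2096 + (36 + 14*(-62))) = sqrt(-2096 + (36 - 868)) = sqrt(-2096 - 832) = sqrt(-2928) = 4*I*sqrt(183)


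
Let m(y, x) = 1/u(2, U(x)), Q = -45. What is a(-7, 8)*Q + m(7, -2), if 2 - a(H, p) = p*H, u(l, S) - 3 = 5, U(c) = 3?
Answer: -20879/8 ≈ -2609.9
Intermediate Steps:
u(l, S) = 8 (u(l, S) = 3 + 5 = 8)
m(y, x) = ⅛ (m(y, x) = 1/8 = ⅛)
a(H, p) = 2 - H*p (a(H, p) = 2 - p*H = 2 - H*p)
a(-7, 8)*Q + m(7, -2) = (2 - 1*(-7)*8)*(-45) + ⅛ = (2 + 56)*(-45) + ⅛ = 58*(-45) + ⅛ = -2610 + ⅛ = -20879/8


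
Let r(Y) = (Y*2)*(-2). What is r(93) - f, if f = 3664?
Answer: -4036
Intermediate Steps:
r(Y) = -4*Y (r(Y) = (2*Y)*(-2) = -4*Y)
r(93) - f = -4*93 - 1*3664 = -372 - 3664 = -4036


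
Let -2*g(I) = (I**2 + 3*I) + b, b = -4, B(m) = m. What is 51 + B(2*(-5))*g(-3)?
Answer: 31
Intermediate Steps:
g(I) = 2 - 3*I/2 - I**2/2 (g(I) = -((I**2 + 3*I) - 4)/2 = -(-4 + I**2 + 3*I)/2 = 2 - 3*I/2 - I**2/2)
51 + B(2*(-5))*g(-3) = 51 + (2*(-5))*(2 - 3/2*(-3) - 1/2*(-3)**2) = 51 - 10*(2 + 9/2 - 1/2*9) = 51 - 10*(2 + 9/2 - 9/2) = 51 - 10*2 = 51 - 20 = 31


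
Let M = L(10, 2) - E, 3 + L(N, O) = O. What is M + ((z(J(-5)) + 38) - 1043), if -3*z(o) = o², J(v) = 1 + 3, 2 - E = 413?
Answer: -1801/3 ≈ -600.33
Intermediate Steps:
E = -411 (E = 2 - 1*413 = 2 - 413 = -411)
L(N, O) = -3 + O
J(v) = 4
z(o) = -o²/3
M = 410 (M = (-3 + 2) - 1*(-411) = -1 + 411 = 410)
M + ((z(J(-5)) + 38) - 1043) = 410 + ((-⅓*4² + 38) - 1043) = 410 + ((-⅓*16 + 38) - 1043) = 410 + ((-16/3 + 38) - 1043) = 410 + (98/3 - 1043) = 410 - 3031/3 = -1801/3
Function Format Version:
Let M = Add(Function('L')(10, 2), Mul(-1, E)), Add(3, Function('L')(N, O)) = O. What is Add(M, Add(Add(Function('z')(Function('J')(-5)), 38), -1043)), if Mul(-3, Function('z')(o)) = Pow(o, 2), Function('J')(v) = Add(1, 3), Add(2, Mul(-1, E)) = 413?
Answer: Rational(-1801, 3) ≈ -600.33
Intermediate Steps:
E = -411 (E = Add(2, Mul(-1, 413)) = Add(2, -413) = -411)
Function('L')(N, O) = Add(-3, O)
Function('J')(v) = 4
Function('z')(o) = Mul(Rational(-1, 3), Pow(o, 2))
M = 410 (M = Add(Add(-3, 2), Mul(-1, -411)) = Add(-1, 411) = 410)
Add(M, Add(Add(Function('z')(Function('J')(-5)), 38), -1043)) = Add(410, Add(Add(Mul(Rational(-1, 3), Pow(4, 2)), 38), -1043)) = Add(410, Add(Add(Mul(Rational(-1, 3), 16), 38), -1043)) = Add(410, Add(Add(Rational(-16, 3), 38), -1043)) = Add(410, Add(Rational(98, 3), -1043)) = Add(410, Rational(-3031, 3)) = Rational(-1801, 3)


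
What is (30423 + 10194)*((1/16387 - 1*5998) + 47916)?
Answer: 27900234314739/16387 ≈ 1.7026e+9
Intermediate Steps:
(30423 + 10194)*((1/16387 - 1*5998) + 47916) = 40617*((1/16387 - 5998) + 47916) = 40617*(-98289225/16387 + 47916) = 40617*(686910267/16387) = 27900234314739/16387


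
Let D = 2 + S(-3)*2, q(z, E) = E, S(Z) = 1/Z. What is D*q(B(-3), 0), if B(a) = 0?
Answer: 0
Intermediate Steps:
D = 4/3 (D = 2 + 2/(-3) = 2 - ⅓*2 = 2 - ⅔ = 4/3 ≈ 1.3333)
D*q(B(-3), 0) = (4/3)*0 = 0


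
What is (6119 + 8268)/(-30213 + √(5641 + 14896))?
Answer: -434674431/912804832 - 14387*√20537/912804832 ≈ -0.47846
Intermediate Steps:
(6119 + 8268)/(-30213 + √(5641 + 14896)) = 14387/(-30213 + √20537)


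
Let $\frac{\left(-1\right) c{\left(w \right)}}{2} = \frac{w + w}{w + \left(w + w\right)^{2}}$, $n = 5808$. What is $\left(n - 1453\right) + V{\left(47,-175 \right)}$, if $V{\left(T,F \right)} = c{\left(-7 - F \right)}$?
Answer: $\frac{2930911}{673} \approx 4355.0$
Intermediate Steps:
$c{\left(w \right)} = - \frac{4 w}{w + 4 w^{2}}$ ($c{\left(w \right)} = - 2 \frac{w + w}{w + \left(w + w\right)^{2}} = - 2 \frac{2 w}{w + \left(2 w\right)^{2}} = - 2 \frac{2 w}{w + 4 w^{2}} = - \frac{4 w}{w + 4 w^{2}}$)
$V{\left(T,F \right)} = - \frac{4}{-27 - 4 F}$ ($V{\left(T,F \right)} = - \frac{4}{1 + 4 \left(-7 - F\right)} = - \frac{4}{1 - \left(28 + 4 F\right)} = - \frac{4}{-27 - 4 F}$)
$\left(n - 1453\right) + V{\left(47,-175 \right)} = \left(5808 - 1453\right) + \frac{4}{27 + 4 \left(-175\right)} = 4355 + \frac{4}{27 - 700} = 4355 + \frac{4}{-673} = 4355 + 4 \left(- \frac{1}{673}\right) = 4355 - \frac{4}{673} = \frac{2930911}{673}$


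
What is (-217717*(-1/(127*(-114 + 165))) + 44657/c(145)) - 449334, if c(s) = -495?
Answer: -480265983628/1068705 ≈ -4.4939e+5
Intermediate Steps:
(-217717*(-1/(127*(-114 + 165))) + 44657/c(145)) - 449334 = (-217717*(-1/(127*(-114 + 165))) + 44657/(-495)) - 449334 = (-217717/(51*(-127)) + 44657*(-1/495)) - 449334 = (-217717/(-6477) - 44657/495) - 449334 = (-217717*(-1/6477) - 44657/495) - 449334 = (217717/6477 - 44657/495) - 449334 = -60491158/1068705 - 449334 = -480265983628/1068705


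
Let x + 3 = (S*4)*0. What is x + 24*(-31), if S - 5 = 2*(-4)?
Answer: -747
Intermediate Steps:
S = -3 (S = 5 + 2*(-4) = 5 - 8 = -3)
x = -3 (x = -3 - 3*4*0 = -3 - 12*0 = -3 + 0 = -3)
x + 24*(-31) = -3 + 24*(-31) = -3 - 744 = -747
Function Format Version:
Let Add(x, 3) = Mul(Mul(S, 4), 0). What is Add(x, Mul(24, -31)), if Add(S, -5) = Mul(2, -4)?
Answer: -747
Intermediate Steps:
S = -3 (S = Add(5, Mul(2, -4)) = Add(5, -8) = -3)
x = -3 (x = Add(-3, Mul(Mul(-3, 4), 0)) = Add(-3, Mul(-12, 0)) = Add(-3, 0) = -3)
Add(x, Mul(24, -31)) = Add(-3, Mul(24, -31)) = Add(-3, -744) = -747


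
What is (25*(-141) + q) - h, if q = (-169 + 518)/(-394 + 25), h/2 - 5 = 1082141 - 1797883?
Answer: 526912832/369 ≈ 1.4279e+6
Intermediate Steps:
h = -1431474 (h = 10 + 2*(1082141 - 1797883) = 10 + 2*(-715742) = 10 - 1431484 = -1431474)
q = -349/369 (q = 349/(-369) = 349*(-1/369) = -349/369 ≈ -0.94580)
(25*(-141) + q) - h = (25*(-141) - 349/369) - 1*(-1431474) = (-3525 - 349/369) + 1431474 = -1301074/369 + 1431474 = 526912832/369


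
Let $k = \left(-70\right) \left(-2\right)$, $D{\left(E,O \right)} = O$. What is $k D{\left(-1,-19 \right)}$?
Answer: $-2660$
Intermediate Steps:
$k = 140$
$k D{\left(-1,-19 \right)} = 140 \left(-19\right) = -2660$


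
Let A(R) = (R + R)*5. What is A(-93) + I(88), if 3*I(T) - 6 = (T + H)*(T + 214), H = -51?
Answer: 8390/3 ≈ 2796.7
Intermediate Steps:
A(R) = 10*R (A(R) = (2*R)*5 = 10*R)
I(T) = 2 + (-51 + T)*(214 + T)/3 (I(T) = 2 + ((T - 51)*(T + 214))/3 = 2 + ((-51 + T)*(214 + T))/3 = 2 + (-51 + T)*(214 + T)/3)
A(-93) + I(88) = 10*(-93) + (-3636 + (⅓)*88² + (163/3)*88) = -930 + (-3636 + (⅓)*7744 + 14344/3) = -930 + (-3636 + 7744/3 + 14344/3) = -930 + 11180/3 = 8390/3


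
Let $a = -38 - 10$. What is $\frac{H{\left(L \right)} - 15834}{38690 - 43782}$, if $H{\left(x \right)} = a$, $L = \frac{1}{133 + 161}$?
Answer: $\frac{7941}{2546} \approx 3.119$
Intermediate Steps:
$L = \frac{1}{294} \approx 0.0034014$
$a = -48$ ($a = -38 - 10 = -48$)
$H{\left(x \right)} = -48$
$\frac{H{\left(L \right)} - 15834}{38690 - 43782} = \frac{-48 - 15834}{38690 - 43782} = - \frac{15882}{-5092} = \left(-15882\right) \left(- \frac{1}{5092}\right) = \frac{7941}{2546}$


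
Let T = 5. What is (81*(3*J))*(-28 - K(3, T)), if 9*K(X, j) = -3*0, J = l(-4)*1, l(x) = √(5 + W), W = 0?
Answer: -6804*√5 ≈ -15214.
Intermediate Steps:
l(x) = √5 (l(x) = √(5 + 0) = √5)
J = √5 (J = √5*1 = √5 ≈ 2.2361)
K(X, j) = 0 (K(X, j) = (-3*0)/9 = (⅑)*0 = 0)
(81*(3*J))*(-28 - K(3, T)) = (81*(3*√5))*(-28 - 1*0) = (243*√5)*(-28 + 0) = (243*√5)*(-28) = -6804*√5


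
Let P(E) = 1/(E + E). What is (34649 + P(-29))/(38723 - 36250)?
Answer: 2009641/143434 ≈ 14.011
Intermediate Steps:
P(E) = 1/(2*E)
(34649 + P(-29))/(38723 - 36250) = (34649 + (1/2)/(-29))/(38723 - 36250) = (34649 + (1/2)*(-1/29))/2473 = (34649 - 1/58)*(1/2473) = (2009641/58)*(1/2473) = 2009641/143434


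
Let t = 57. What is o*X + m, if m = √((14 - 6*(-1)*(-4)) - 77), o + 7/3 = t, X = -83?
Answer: -13612/3 + I*√87 ≈ -4537.3 + 9.3274*I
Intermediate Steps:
o = 164/3 (o = -7/3 + 57 = 164/3 ≈ 54.667)
m = I*√87 (m = √((14 - (-6)*(-4)) - 77) = √((14 - 1*24) - 77) = √((14 - 24) - 77) = √(-10 - 77) = √(-87) = I*√87 ≈ 9.3274*I)
o*X + m = (164/3)*(-83) + I*√87 = -13612/3 + I*√87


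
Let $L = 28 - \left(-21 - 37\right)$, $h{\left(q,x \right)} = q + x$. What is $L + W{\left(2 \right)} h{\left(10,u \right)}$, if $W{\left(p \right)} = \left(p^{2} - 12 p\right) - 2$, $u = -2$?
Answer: $-90$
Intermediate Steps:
$W{\left(p \right)} = -2 + p^{2} - 12 p$
$L = 86$ ($L = 28 - -58 = 28 + 58 = 86$)
$L + W{\left(2 \right)} h{\left(10,u \right)} = 86 + \left(-2 + 2^{2} - 24\right) \left(10 - 2\right) = 86 + \left(-2 + 4 - 24\right) 8 = 86 - 176 = -90$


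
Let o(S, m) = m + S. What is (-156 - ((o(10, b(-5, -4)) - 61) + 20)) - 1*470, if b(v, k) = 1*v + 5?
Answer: -595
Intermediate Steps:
b(v, k) = 5 + v (b(v, k) = v + 5 = 5 + v)
o(S, m) = S + m
(-156 - ((o(10, b(-5, -4)) - 61) + 20)) - 1*470 = (-156 - (((10 + (5 - 5)) - 61) + 20)) - 1*470 = (-156 - (((10 + 0) - 61) + 20)) - 470 = (-156 - ((10 - 61) + 20)) - 470 = (-156 - (-51 + 20)) - 470 = (-156 - 1*(-31)) - 470 = (-156 + 31) - 470 = -125 - 470 = -595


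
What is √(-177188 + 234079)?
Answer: √56891 ≈ 238.52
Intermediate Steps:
√(-177188 + 234079) = √56891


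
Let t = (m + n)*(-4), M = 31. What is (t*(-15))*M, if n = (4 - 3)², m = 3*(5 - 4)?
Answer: 7440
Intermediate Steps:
m = 3 (m = 3*1 = 3)
n = 1 (n = 1² = 1)
t = -16 (t = (3 + 1)*(-4) = 4*(-4) = -16)
(t*(-15))*M = -16*(-15)*31 = 240*31 = 7440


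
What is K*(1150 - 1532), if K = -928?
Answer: 354496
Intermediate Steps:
K*(1150 - 1532) = -928*(1150 - 1532) = -928*(-382) = 354496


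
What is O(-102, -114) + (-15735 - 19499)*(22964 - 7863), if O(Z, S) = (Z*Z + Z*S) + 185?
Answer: -532046417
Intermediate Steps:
O(Z, S) = 185 + Z² + S*Z (O(Z, S) = (Z² + S*Z) + 185 = 185 + Z² + S*Z)
O(-102, -114) + (-15735 - 19499)*(22964 - 7863) = (185 + (-102)² - 114*(-102)) + (-15735 - 19499)*(22964 - 7863) = (185 + 10404 + 11628) - 35234*15101 = 22217 - 532068634 = -532046417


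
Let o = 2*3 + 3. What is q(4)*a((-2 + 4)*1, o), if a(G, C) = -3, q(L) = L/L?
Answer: -3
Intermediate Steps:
q(L) = 1
o = 9 (o = 6 + 3 = 9)
q(4)*a((-2 + 4)*1, o) = 1*(-3) = -3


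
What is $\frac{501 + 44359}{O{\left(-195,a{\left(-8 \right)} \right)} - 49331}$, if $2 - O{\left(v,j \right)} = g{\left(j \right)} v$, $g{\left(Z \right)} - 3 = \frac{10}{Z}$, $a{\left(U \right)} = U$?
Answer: $- \frac{179440}{195951} \approx -0.91574$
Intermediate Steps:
$g{\left(Z \right)} = 3 + \frac{10}{Z}$
$O{\left(v,j \right)} = 2 - v \left(3 + \frac{10}{j}\right)$ ($O{\left(v,j \right)} = 2 - \left(3 + \frac{10}{j}\right) v = 2 - v \left(3 + \frac{10}{j}\right)$)
$\frac{501 + 44359}{O{\left(-195,a{\left(-8 \right)} \right)} - 49331} = \frac{501 + 44359}{\left(2 - -585 - - \frac{1950}{-8}\right) - 49331} = \frac{44860}{\left(2 + 585 - \left(-1950\right) \left(- \frac{1}{8}\right)\right) - 49331} = \frac{44860}{\left(2 + 585 - \frac{975}{4}\right) - 49331} = \frac{44860}{\frac{1373}{4} - 49331} = \frac{44860}{- \frac{195951}{4}} = 44860 \left(- \frac{4}{195951}\right) = - \frac{179440}{195951}$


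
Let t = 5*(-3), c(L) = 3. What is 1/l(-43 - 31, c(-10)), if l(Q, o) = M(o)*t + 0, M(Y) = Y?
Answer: -1/45 ≈ -0.022222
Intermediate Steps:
t = -15
l(Q, o) = -15*o (l(Q, o) = o*(-15) + 0 = -15*o + 0 = -15*o)
1/l(-43 - 31, c(-10)) = 1/(-15*3) = 1/(-45) = -1/45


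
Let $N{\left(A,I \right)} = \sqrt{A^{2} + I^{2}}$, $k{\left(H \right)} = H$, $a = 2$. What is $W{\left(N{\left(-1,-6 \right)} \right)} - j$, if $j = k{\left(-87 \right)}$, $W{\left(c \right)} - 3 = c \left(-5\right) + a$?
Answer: $92 - 5 \sqrt{37} \approx 61.586$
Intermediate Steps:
$W{\left(c \right)} = 5 - 5 c$ ($W{\left(c \right)} = 3 + \left(c \left(-5\right) + 2\right) = 3 - \left(-2 + 5 c\right) = 5 - 5 c$)
$j = -87$
$W{\left(N{\left(-1,-6 \right)} \right)} - j = \left(5 - 5 \sqrt{\left(-1\right)^{2} + \left(-6\right)^{2}}\right) - -87 = \left(5 - 5 \sqrt{1 + 36}\right) + 87 = \left(5 - 5 \sqrt{37}\right) + 87 = 92 - 5 \sqrt{37}$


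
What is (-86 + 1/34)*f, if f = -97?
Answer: 283531/34 ≈ 8339.1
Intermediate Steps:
(-86 + 1/34)*f = (-86 + 1/34)*(-97) = -2923/34*(-97) = 283531/34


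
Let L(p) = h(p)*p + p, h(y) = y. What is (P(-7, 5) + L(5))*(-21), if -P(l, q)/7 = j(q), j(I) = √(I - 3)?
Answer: -630 + 147*√2 ≈ -422.11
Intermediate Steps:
j(I) = √(-3 + I)
P(l, q) = -7*√(-3 + q)
L(p) = p + p² (L(p) = p*p + p = p² + p = p + p²)
(P(-7, 5) + L(5))*(-21) = (-7*√(-3 + 5) + 5*(1 + 5))*(-21) = (-7*√2 + 5*6)*(-21) = (-7*√2 + 30)*(-21) = (30 - 7*√2)*(-21) = -630 + 147*√2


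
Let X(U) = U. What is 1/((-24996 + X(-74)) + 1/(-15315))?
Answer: -15315/383947051 ≈ -3.9888e-5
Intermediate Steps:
1/((-24996 + X(-74)) + 1/(-15315)) = 1/((-24996 - 74) + 1/(-15315)) = 1/(-25070 - 1/15315) = 1/(-383947051/15315) = -15315/383947051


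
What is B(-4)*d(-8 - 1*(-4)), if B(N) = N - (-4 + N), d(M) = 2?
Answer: 8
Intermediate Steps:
B(N) = 4 (B(N) = N + (4 - N) = 4)
B(-4)*d(-8 - 1*(-4)) = 4*2 = 8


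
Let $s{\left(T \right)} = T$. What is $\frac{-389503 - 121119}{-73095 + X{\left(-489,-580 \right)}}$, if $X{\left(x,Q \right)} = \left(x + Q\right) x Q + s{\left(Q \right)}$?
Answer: $\frac{510622}{303263455} \approx 0.0016838$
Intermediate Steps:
$X{\left(x,Q \right)} = Q + Q x \left(Q + x\right)$ ($X{\left(x,Q \right)} = \left(x + Q\right) x Q + Q = \left(Q + x\right) x Q + Q = x \left(Q + x\right) Q + Q = Q x \left(Q + x\right) + Q = Q + Q x \left(Q + x\right)$)
$\frac{-389503 - 121119}{-73095 + X{\left(-489,-580 \right)}} = \frac{-389503 - 121119}{-73095 - 580 \left(1 + \left(-489\right)^{2} - -283620\right)} = - \frac{510622}{-73095 - 580 \left(1 + 239121 + 283620\right)} = - \frac{510622}{-73095 - 303190360} = - \frac{510622}{-303263455} = \left(-510622\right) \left(- \frac{1}{303263455}\right) = \frac{510622}{303263455}$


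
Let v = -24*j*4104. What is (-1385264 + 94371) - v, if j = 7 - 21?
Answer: -2669837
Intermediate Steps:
j = -14
v = 1378944 (v = -24*(-14)*4104 = 336*4104 = 1378944)
(-1385264 + 94371) - v = (-1385264 + 94371) - 1*1378944 = -1290893 - 1378944 = -2669837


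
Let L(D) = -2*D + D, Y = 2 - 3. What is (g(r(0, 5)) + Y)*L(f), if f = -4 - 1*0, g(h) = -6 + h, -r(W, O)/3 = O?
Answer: -88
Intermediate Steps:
r(W, O) = -3*O
Y = -1
f = -4 (f = -4 + 0 = -4)
L(D) = -D
(g(r(0, 5)) + Y)*L(f) = ((-6 - 3*5) - 1)*(-1*(-4)) = ((-6 - 15) - 1)*4 = (-21 - 1)*4 = -22*4 = -88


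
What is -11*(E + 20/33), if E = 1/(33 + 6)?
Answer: -271/39 ≈ -6.9487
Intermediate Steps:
E = 1/39 ≈ 0.025641
-11*(E + 20/33) = -11*(1/39 + 20/33) = -11*271/429 = -271/39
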